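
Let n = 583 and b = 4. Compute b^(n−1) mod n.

4^1 ≡ 4 (mod 583)
4^2 ≡ 4^2 = 16 ≡ 16 (mod 583)
4^4 ≡ 16^2 = 256 ≡ 256 (mod 583)
4^8 ≡ 256^2 = 65536 ≡ 240 (mod 583)
4^16 ≡ 240^2 = 57600 ≡ 466 (mod 583)
4^32 ≡ 466^2 = 217156 ≡ 280 (mod 583)
4^64 ≡ 280^2 = 78400 ≡ 278 (mod 583)
4^128 ≡ 278^2 = 77284 ≡ 328 (mod 583)
4^256 ≡ 328^2 = 107584 ≡ 312 (mod 583)
4^512 ≡ 312^2 = 97344 ≡ 566 (mod 583)
582 = 512 + 64 + 4 + 2 in binary powers of 2.
So 4^582 ≡ 566 · 278 · 256 · 16 ≡ 236 (mod 583).
Since 236 ≠ 1, base 4 is a Fermat witness: 583 is composite.

236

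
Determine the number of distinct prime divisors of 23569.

3

23569 = 7^2 · 481
481 = 13 · 37
23569 = 7^2 · 13 · 37, which has 3 distinct prime factors.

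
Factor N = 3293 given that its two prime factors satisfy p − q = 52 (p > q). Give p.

Since p = q + 52, we have 3293 = q(q + 52), so q² + 52q − 3293 = 0.
Discriminant: 52² + 4·3293 = 2704 + 13172 = 15876; √15876 = 126.
q = (−52 + 126)/2 = 37, and p = q + 52 = 89.
Check: 37 · 89 = 3293.

89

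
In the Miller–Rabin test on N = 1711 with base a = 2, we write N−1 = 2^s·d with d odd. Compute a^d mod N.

549

1711 − 1 = 1710 = 2^1 · 855, so d = 855.
2^1 ≡ 2 (mod 1711)
2^2 ≡ 2^2 = 4 ≡ 4 (mod 1711)
2^4 ≡ 4^2 = 16 ≡ 16 (mod 1711)
2^8 ≡ 16^2 = 256 ≡ 256 (mod 1711)
2^16 ≡ 256^2 = 65536 ≡ 518 (mod 1711)
2^32 ≡ 518^2 = 268324 ≡ 1408 (mod 1711)
2^64 ≡ 1408^2 = 1982464 ≡ 1126 (mod 1711)
2^128 ≡ 1126^2 = 1267876 ≡ 25 (mod 1711)
2^256 ≡ 25^2 = 625 ≡ 625 (mod 1711)
2^512 ≡ 625^2 = 390625 ≡ 517 (mod 1711)
855 = 512 + 256 + 64 + 16 + 4 + 2 + 1 in binary powers of 2.
So 2^855 ≡ 517 · 625 · 1126 · 518 · 16 · 4 · 2 ≡ 549 (mod 1711).
Squaring chain: 549; never reaches −1, so base 2 is a Miller–Rabin witness that 1711 is composite.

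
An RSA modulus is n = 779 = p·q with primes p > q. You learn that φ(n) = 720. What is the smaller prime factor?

19

φ(n) = (p−1)(q−1) = n − (p+q) + 1, so p + q = 779 − 720 + 1 = 60.
p and q are the roots of t² − 60t + 779 = 0.
Discriminant: 60² − 4·779 = 3600 − 3116 = 484; √484 = 22.
q = (60 − 22)/2 = 19, p = (60 + 22)/2 = 41.
Check: 19 · 41 = 779.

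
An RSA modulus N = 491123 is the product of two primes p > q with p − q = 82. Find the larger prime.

Since p = q + 82, we have 491123 = q(q + 82), so q² + 82q − 491123 = 0.
Discriminant: 82² + 4·491123 = 6724 + 1964492 = 1971216; √1971216 = 1404.
q = (−82 + 1404)/2 = 661, and p = q + 82 = 743.
Check: 661 · 743 = 491123.

743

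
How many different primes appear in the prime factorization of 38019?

4

38019 = 3 · 12673
12673 = 19 · 667
667 = 23 · 29
38019 = 3 · 19 · 23 · 29, which has 4 distinct prime factors.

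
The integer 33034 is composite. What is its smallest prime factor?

33034 is even: 2 divides it.

2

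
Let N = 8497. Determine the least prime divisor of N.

29

8497 is odd.
Digit sum 28, not divisible by 3.
Ends in 7: not divisible by 5.
7: 8497 = 7·1213 + 6
11: 8497 = 11·772 + 5
13: 8497 = 13·653 + 8
17: 8497 = 17·499 + 14
19: 8497 = 19·447 + 4
23: 8497 = 23·369 + 10
29: 8497 = 29·293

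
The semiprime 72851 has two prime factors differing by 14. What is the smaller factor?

Since p = q + 14, we have 72851 = q(q + 14), so q² + 14q − 72851 = 0.
Discriminant: 14² + 4·72851 = 196 + 291404 = 291600; √291600 = 540.
q = (−14 + 540)/2 = 263, and p = q + 14 = 277.
Check: 263 · 277 = 72851.

263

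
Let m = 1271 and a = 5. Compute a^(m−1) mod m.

5^1 ≡ 5 (mod 1271)
5^2 ≡ 5^2 = 25 ≡ 25 (mod 1271)
5^4 ≡ 25^2 = 625 ≡ 625 (mod 1271)
5^8 ≡ 625^2 = 390625 ≡ 428 (mod 1271)
5^16 ≡ 428^2 = 183184 ≡ 160 (mod 1271)
5^32 ≡ 160^2 = 25600 ≡ 180 (mod 1271)
5^64 ≡ 180^2 = 32400 ≡ 625 (mod 1271)
5^128 ≡ 625^2 = 390625 ≡ 428 (mod 1271)
5^256 ≡ 428^2 = 183184 ≡ 160 (mod 1271)
5^512 ≡ 160^2 = 25600 ≡ 180 (mod 1271)
5^1024 ≡ 180^2 = 32400 ≡ 625 (mod 1271)
1270 = 1024 + 128 + 64 + 32 + 16 + 4 + 2 in binary powers of 2.
So 5^1270 ≡ 625 · 428 · 625 · 180 · 160 · 625 · 25 ≡ 532 (mod 1271).
Since 532 ≠ 1, base 5 is a Fermat witness: 1271 is composite.

532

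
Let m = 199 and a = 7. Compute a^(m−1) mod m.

1

7^1 ≡ 7 (mod 199)
7^2 ≡ 7^2 = 49 ≡ 49 (mod 199)
7^4 ≡ 49^2 = 2401 ≡ 13 (mod 199)
7^8 ≡ 13^2 = 169 ≡ 169 (mod 199)
7^16 ≡ 169^2 = 28561 ≡ 104 (mod 199)
7^32 ≡ 104^2 = 10816 ≡ 70 (mod 199)
7^64 ≡ 70^2 = 4900 ≡ 124 (mod 199)
7^128 ≡ 124^2 = 15376 ≡ 53 (mod 199)
198 = 128 + 64 + 4 + 2 in binary powers of 2.
So 7^198 ≡ 53 · 124 · 13 · 49 ≡ 1 (mod 199).
Since the result is 1, base 7 gives no evidence that 199 is composite.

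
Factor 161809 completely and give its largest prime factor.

161809 = 43 · 3763
3763 = 53 · 71
71 is prime.
So 161809 = 43 · 53 · 71; the largest prime factor is 71.

71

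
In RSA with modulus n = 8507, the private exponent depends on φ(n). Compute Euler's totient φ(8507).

8280

Factor: 8507 = 47 · 181.
φ(8507) = (47−1) · (181−1) = 46 · 180 = 8280.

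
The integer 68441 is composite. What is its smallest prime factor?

68441 is odd.
Digit sum 23, not divisible by 3.
Ends in 1: not divisible by 5.
7: 68441 = 7·9777 + 2
11: 68441 = 11·6221 + 10
13: 68441 = 13·5264 + 9
17: 68441 = 17·4025 + 16
19: 68441 = 19·3602 + 3
23: 68441 = 23·2975 + 16
29: 68441 = 29·2360 + 1
31: 68441 = 31·2207 + 24
37: 68441 = 37·1849 + 28
41: 68441 = 41·1669 + 12
43: 68441 = 43·1591 + 28
47: 68441 = 47·1456 + 9
53: 68441 = 53·1291 + 18
59: 68441 = 59·1160 + 1
61: 68441 = 61·1121 + 60
67: 68441 = 67·1021 + 34
71: 68441 = 71·963 + 68
73: 68441 = 73·937 + 40
79: 68441 = 79·866 + 27
83: 68441 = 83·824 + 49
89: 68441 = 89·769

89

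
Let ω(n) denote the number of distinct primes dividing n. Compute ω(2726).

3

2726 = 2 · 1363
1363 = 29 · 47
2726 = 2 · 29 · 47, which has 3 distinct prime factors.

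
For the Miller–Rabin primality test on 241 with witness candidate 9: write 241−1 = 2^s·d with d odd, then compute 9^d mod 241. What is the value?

64

241 − 1 = 240 = 2^4 · 15, so d = 15.
9^1 ≡ 9 (mod 241)
9^2 ≡ 9^2 = 81 ≡ 81 (mod 241)
9^4 ≡ 81^2 = 6561 ≡ 54 (mod 241)
9^8 ≡ 54^2 = 2916 ≡ 24 (mod 241)
15 = 8 + 4 + 2 + 1 in binary powers of 2.
So 9^15 ≡ 24 · 54 · 81 · 9 ≡ 64 (mod 241).
Squaring chain: 64 → 240 → 1 → 1; reaches −1, so base 9 does not prove 241 composite.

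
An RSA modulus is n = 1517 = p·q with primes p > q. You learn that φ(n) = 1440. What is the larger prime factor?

φ(n) = (p−1)(q−1) = n − (p+q) + 1, so p + q = 1517 − 1440 + 1 = 78.
p and q are the roots of t² − 78t + 1517 = 0.
Discriminant: 78² − 4·1517 = 6084 − 6068 = 16; √16 = 4.
q = (78 − 4)/2 = 37, p = (78 + 4)/2 = 41.
Check: 37 · 41 = 1517.

41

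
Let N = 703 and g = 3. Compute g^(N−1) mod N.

3^1 ≡ 3 (mod 703)
3^2 ≡ 3^2 = 9 ≡ 9 (mod 703)
3^4 ≡ 9^2 = 81 ≡ 81 (mod 703)
3^8 ≡ 81^2 = 6561 ≡ 234 (mod 703)
3^16 ≡ 234^2 = 54756 ≡ 625 (mod 703)
3^32 ≡ 625^2 = 390625 ≡ 460 (mod 703)
3^64 ≡ 460^2 = 211600 ≡ 700 (mod 703)
3^128 ≡ 700^2 = 490000 ≡ 9 (mod 703)
3^256 ≡ 9^2 = 81 ≡ 81 (mod 703)
3^512 ≡ 81^2 = 6561 ≡ 234 (mod 703)
702 = 512 + 128 + 32 + 16 + 8 + 4 + 2 in binary powers of 2.
So 3^702 ≡ 234 · 9 · 460 · 625 · 234 · 81 · 9 ≡ 1 (mod 703).
Since the result is 1, base 3 gives no evidence that 703 is composite.

1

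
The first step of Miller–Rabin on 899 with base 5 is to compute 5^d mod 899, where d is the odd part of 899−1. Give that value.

614

899 − 1 = 898 = 2^1 · 449, so d = 449.
5^1 ≡ 5 (mod 899)
5^2 ≡ 5^2 = 25 ≡ 25 (mod 899)
5^4 ≡ 25^2 = 625 ≡ 625 (mod 899)
5^8 ≡ 625^2 = 390625 ≡ 459 (mod 899)
5^16 ≡ 459^2 = 210681 ≡ 315 (mod 899)
5^32 ≡ 315^2 = 99225 ≡ 335 (mod 899)
5^64 ≡ 335^2 = 112225 ≡ 749 (mod 899)
5^128 ≡ 749^2 = 561001 ≡ 25 (mod 899)
5^256 ≡ 25^2 = 625 ≡ 625 (mod 899)
449 = 256 + 128 + 64 + 1 in binary powers of 2.
So 5^449 ≡ 625 · 25 · 749 · 5 ≡ 614 (mod 899).
Squaring chain: 614; never reaches −1, so base 5 is a Miller–Rabin witness that 899 is composite.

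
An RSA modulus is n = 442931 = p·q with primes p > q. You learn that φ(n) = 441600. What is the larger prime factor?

φ(n) = (p−1)(q−1) = n − (p+q) + 1, so p + q = 442931 − 441600 + 1 = 1332.
p and q are the roots of t² − 1332t + 442931 = 0.
Discriminant: 1332² − 4·442931 = 1774224 − 1771724 = 2500; √2500 = 50.
q = (1332 − 50)/2 = 641, p = (1332 + 50)/2 = 691.
Check: 641 · 691 = 442931.

691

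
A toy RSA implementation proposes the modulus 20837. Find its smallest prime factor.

67

20837 is odd.
Digit sum 20, not divisible by 3.
Ends in 7: not divisible by 5.
7: 20837 = 7·2976 + 5
11: 20837 = 11·1894 + 3
13: 20837 = 13·1602 + 11
17: 20837 = 17·1225 + 12
19: 20837 = 19·1096 + 13
23: 20837 = 23·905 + 22
29: 20837 = 29·718 + 15
31: 20837 = 31·672 + 5
37: 20837 = 37·563 + 6
41: 20837 = 41·508 + 9
43: 20837 = 43·484 + 25
47: 20837 = 47·443 + 16
53: 20837 = 53·393 + 8
59: 20837 = 59·353 + 10
61: 20837 = 61·341 + 36
67: 20837 = 67·311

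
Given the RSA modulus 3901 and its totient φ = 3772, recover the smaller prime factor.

47

φ(n) = (p−1)(q−1) = n − (p+q) + 1, so p + q = 3901 − 3772 + 1 = 130.
p and q are the roots of t² − 130t + 3901 = 0.
Discriminant: 130² − 4·3901 = 16900 − 15604 = 1296; √1296 = 36.
q = (130 − 36)/2 = 47, p = (130 + 36)/2 = 83.
Check: 47 · 83 = 3901.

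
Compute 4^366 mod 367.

4^1 ≡ 4 (mod 367)
4^2 ≡ 4^2 = 16 ≡ 16 (mod 367)
4^4 ≡ 16^2 = 256 ≡ 256 (mod 367)
4^8 ≡ 256^2 = 65536 ≡ 210 (mod 367)
4^16 ≡ 210^2 = 44100 ≡ 60 (mod 367)
4^32 ≡ 60^2 = 3600 ≡ 297 (mod 367)
4^64 ≡ 297^2 = 88209 ≡ 129 (mod 367)
4^128 ≡ 129^2 = 16641 ≡ 126 (mod 367)
4^256 ≡ 126^2 = 15876 ≡ 95 (mod 367)
366 = 256 + 64 + 32 + 8 + 4 + 2 in binary powers of 2.
So 4^366 ≡ 95 · 129 · 297 · 210 · 256 · 16 ≡ 1 (mod 367).
Since the result is 1, base 4 gives no evidence that 367 is composite.

1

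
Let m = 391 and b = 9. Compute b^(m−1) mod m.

123

9^1 ≡ 9 (mod 391)
9^2 ≡ 9^2 = 81 ≡ 81 (mod 391)
9^4 ≡ 81^2 = 6561 ≡ 305 (mod 391)
9^8 ≡ 305^2 = 93025 ≡ 358 (mod 391)
9^16 ≡ 358^2 = 128164 ≡ 307 (mod 391)
9^32 ≡ 307^2 = 94249 ≡ 18 (mod 391)
9^64 ≡ 18^2 = 324 ≡ 324 (mod 391)
9^128 ≡ 324^2 = 104976 ≡ 188 (mod 391)
9^256 ≡ 188^2 = 35344 ≡ 154 (mod 391)
390 = 256 + 128 + 4 + 2 in binary powers of 2.
So 9^390 ≡ 154 · 188 · 305 · 81 ≡ 123 (mod 391).
Since 123 ≠ 1, base 9 is a Fermat witness: 391 is composite.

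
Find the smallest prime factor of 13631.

13631 is odd.
Digit sum 14, not divisible by 3.
Ends in 1: not divisible by 5.
7: 13631 = 7·1947 + 2
11: 13631 = 11·1239 + 2
13: 13631 = 13·1048 + 7
17: 13631 = 17·801 + 14
19: 13631 = 19·717 + 8
23: 13631 = 23·592 + 15
29: 13631 = 29·470 + 1
31: 13631 = 31·439 + 22
37: 13631 = 37·368 + 15
41: 13631 = 41·332 + 19
43: 13631 = 43·317

43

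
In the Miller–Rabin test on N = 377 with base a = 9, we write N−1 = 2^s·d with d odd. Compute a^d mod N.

237

377 − 1 = 376 = 2^3 · 47, so d = 47.
9^1 ≡ 9 (mod 377)
9^2 ≡ 9^2 = 81 ≡ 81 (mod 377)
9^4 ≡ 81^2 = 6561 ≡ 152 (mod 377)
9^8 ≡ 152^2 = 23104 ≡ 107 (mod 377)
9^16 ≡ 107^2 = 11449 ≡ 139 (mod 377)
9^32 ≡ 139^2 = 19321 ≡ 94 (mod 377)
47 = 32 + 8 + 4 + 2 + 1 in binary powers of 2.
So 9^47 ≡ 94 · 107 · 152 · 81 · 9 ≡ 237 (mod 377).
Squaring chain: 237 → 373 → 16; never reaches −1, so base 9 is a Miller–Rabin witness that 377 is composite.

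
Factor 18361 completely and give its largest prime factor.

61

18361 = 7 · 2623
2623 = 43 · 61
61 is prime.
So 18361 = 7 · 43 · 61; the largest prime factor is 61.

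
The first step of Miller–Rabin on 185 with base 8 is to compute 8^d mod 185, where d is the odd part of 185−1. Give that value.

185 − 1 = 184 = 2^3 · 23, so d = 23.
8^1 ≡ 8 (mod 185)
8^2 ≡ 8^2 = 64 ≡ 64 (mod 185)
8^4 ≡ 64^2 = 4096 ≡ 26 (mod 185)
8^8 ≡ 26^2 = 676 ≡ 121 (mod 185)
8^16 ≡ 121^2 = 14641 ≡ 26 (mod 185)
23 = 16 + 4 + 2 + 1 in binary powers of 2.
So 8^23 ≡ 26 · 26 · 64 · 8 ≡ 162 (mod 185).
Squaring chain: 162 → 159 → 121; never reaches −1, so base 8 is a Miller–Rabin witness that 185 is composite.

162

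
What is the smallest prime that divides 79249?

19

79249 is odd.
Digit sum 31, not divisible by 3.
Ends in 9: not divisible by 5.
7: 79249 = 7·11321 + 2
11: 79249 = 11·7204 + 5
13: 79249 = 13·6096 + 1
17: 79249 = 17·4661 + 12
19: 79249 = 19·4171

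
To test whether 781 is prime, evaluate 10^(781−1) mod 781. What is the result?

243

10^1 ≡ 10 (mod 781)
10^2 ≡ 10^2 = 100 ≡ 100 (mod 781)
10^4 ≡ 100^2 = 10000 ≡ 628 (mod 781)
10^8 ≡ 628^2 = 394384 ≡ 760 (mod 781)
10^16 ≡ 760^2 = 577600 ≡ 441 (mod 781)
10^32 ≡ 441^2 = 194481 ≡ 12 (mod 781)
10^64 ≡ 12^2 = 144 ≡ 144 (mod 781)
10^128 ≡ 144^2 = 20736 ≡ 430 (mod 781)
10^256 ≡ 430^2 = 184900 ≡ 584 (mod 781)
10^512 ≡ 584^2 = 341056 ≡ 540 (mod 781)
780 = 512 + 256 + 8 + 4 in binary powers of 2.
So 10^780 ≡ 540 · 584 · 760 · 628 ≡ 243 (mod 781).
Since 243 ≠ 1, base 10 is a Fermat witness: 781 is composite.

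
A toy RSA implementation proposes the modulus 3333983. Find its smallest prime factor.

73

3333983 is odd.
Digit sum 32, not divisible by 3.
Ends in 3: not divisible by 5.
7: 3333983 = 7·476283 + 2
11: 3333983 = 11·303089 + 4
13: 3333983 = 13·256460 + 3
17: 3333983 = 17·196116 + 11
19: 3333983 = 19·175472 + 15
23: 3333983 = 23·144955 + 18
29: 3333983 = 29·114964 + 27
31: 3333983 = 31·107547 + 26
37: 3333983 = 37·90107 + 24
41: 3333983 = 41·81316 + 27
43: 3333983 = 43·77534 + 21
47: 3333983 = 47·70935 + 38
53: 3333983 = 53·62905 + 18
59: 3333983 = 59·56508 + 11
61: 3333983 = 61·54655 + 28
67: 3333983 = 67·49760 + 63
71: 3333983 = 71·46957 + 36
73: 3333983 = 73·45671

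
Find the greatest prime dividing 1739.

1739 = 37 · 47
47 is prime.
So 1739 = 37 · 47; the largest prime factor is 47.

47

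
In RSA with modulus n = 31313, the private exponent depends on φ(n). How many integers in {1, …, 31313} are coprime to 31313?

Factor: 31313 = 173 · 181.
φ(31313) = (173−1) · (181−1) = 172 · 180 = 30960.

30960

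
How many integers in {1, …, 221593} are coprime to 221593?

209664

Factor: 221593 = 37 · 53 · 113.
φ(221593) = (37−1) · (53−1) · (113−1) = 36 · 52 · 112 = 209664.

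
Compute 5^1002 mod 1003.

196

5^1 ≡ 5 (mod 1003)
5^2 ≡ 5^2 = 25 ≡ 25 (mod 1003)
5^4 ≡ 25^2 = 625 ≡ 625 (mod 1003)
5^8 ≡ 625^2 = 390625 ≡ 458 (mod 1003)
5^16 ≡ 458^2 = 209764 ≡ 137 (mod 1003)
5^32 ≡ 137^2 = 18769 ≡ 715 (mod 1003)
5^64 ≡ 715^2 = 511225 ≡ 698 (mod 1003)
5^128 ≡ 698^2 = 487204 ≡ 749 (mod 1003)
5^256 ≡ 749^2 = 561001 ≡ 324 (mod 1003)
5^512 ≡ 324^2 = 104976 ≡ 664 (mod 1003)
1002 = 512 + 256 + 128 + 64 + 32 + 8 + 2 in binary powers of 2.
So 5^1002 ≡ 664 · 324 · 749 · 698 · 715 · 458 · 25 ≡ 196 (mod 1003).
Since 196 ≠ 1, base 5 is a Fermat witness: 1003 is composite.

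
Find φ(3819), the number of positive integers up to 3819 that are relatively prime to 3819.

Factor: 3819 = 3 · 19 · 67.
φ(3819) = (3−1) · (19−1) · (67−1) = 2 · 18 · 66 = 2376.

2376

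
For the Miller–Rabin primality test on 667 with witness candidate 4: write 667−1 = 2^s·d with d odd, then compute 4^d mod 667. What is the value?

667 − 1 = 666 = 2^1 · 333, so d = 333.
4^1 ≡ 4 (mod 667)
4^2 ≡ 4^2 = 16 ≡ 16 (mod 667)
4^4 ≡ 16^2 = 256 ≡ 256 (mod 667)
4^8 ≡ 256^2 = 65536 ≡ 170 (mod 667)
4^16 ≡ 170^2 = 28900 ≡ 219 (mod 667)
4^32 ≡ 219^2 = 47961 ≡ 604 (mod 667)
4^64 ≡ 604^2 = 364816 ≡ 634 (mod 667)
4^128 ≡ 634^2 = 401956 ≡ 422 (mod 667)
4^256 ≡ 422^2 = 178084 ≡ 662 (mod 667)
333 = 256 + 64 + 8 + 4 + 1 in binary powers of 2.
So 4^333 ≡ 662 · 634 · 170 · 256 · 4 ≡ 179 (mod 667).
Squaring chain: 179; never reaches −1, so base 4 is a Miller–Rabin witness that 667 is composite.

179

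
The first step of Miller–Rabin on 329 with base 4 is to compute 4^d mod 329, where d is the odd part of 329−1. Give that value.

329 − 1 = 328 = 2^3 · 41, so d = 41.
4^1 ≡ 4 (mod 329)
4^2 ≡ 4^2 = 16 ≡ 16 (mod 329)
4^4 ≡ 16^2 = 256 ≡ 256 (mod 329)
4^8 ≡ 256^2 = 65536 ≡ 65 (mod 329)
4^16 ≡ 65^2 = 4225 ≡ 277 (mod 329)
4^32 ≡ 277^2 = 76729 ≡ 72 (mod 329)
41 = 32 + 8 + 1 in binary powers of 2.
So 4^41 ≡ 72 · 65 · 4 ≡ 296 (mod 329).
Squaring chain: 296 → 102 → 205; never reaches −1, so base 4 is a Miller–Rabin witness that 329 is composite.

296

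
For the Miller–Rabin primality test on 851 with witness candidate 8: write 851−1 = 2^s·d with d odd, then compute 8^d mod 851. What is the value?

541

851 − 1 = 850 = 2^1 · 425, so d = 425.
8^1 ≡ 8 (mod 851)
8^2 ≡ 8^2 = 64 ≡ 64 (mod 851)
8^4 ≡ 64^2 = 4096 ≡ 692 (mod 851)
8^8 ≡ 692^2 = 478864 ≡ 602 (mod 851)
8^16 ≡ 602^2 = 362404 ≡ 729 (mod 851)
8^32 ≡ 729^2 = 531441 ≡ 417 (mod 851)
8^64 ≡ 417^2 = 173889 ≡ 285 (mod 851)
8^128 ≡ 285^2 = 81225 ≡ 380 (mod 851)
8^256 ≡ 380^2 = 144400 ≡ 581 (mod 851)
425 = 256 + 128 + 32 + 8 + 1 in binary powers of 2.
So 8^425 ≡ 581 · 380 · 417 · 602 · 8 ≡ 541 (mod 851).
Squaring chain: 541; never reaches −1, so base 8 is a Miller–Rabin witness that 851 is composite.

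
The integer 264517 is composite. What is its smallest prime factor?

264517 is odd.
Digit sum 25, not divisible by 3.
Ends in 7: not divisible by 5.
7: 264517 = 7·37788 + 1
11: 264517 = 11·24047

11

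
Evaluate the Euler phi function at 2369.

Factor: 2369 = 23 · 103.
φ(2369) = (23−1) · (103−1) = 22 · 102 = 2244.

2244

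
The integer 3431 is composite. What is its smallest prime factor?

3431 is odd.
Digit sum 11, not divisible by 3.
Ends in 1: not divisible by 5.
7: 3431 = 7·490 + 1
11: 3431 = 11·311 + 10
13: 3431 = 13·263 + 12
17: 3431 = 17·201 + 14
19: 3431 = 19·180 + 11
23: 3431 = 23·149 + 4
29: 3431 = 29·118 + 9
31: 3431 = 31·110 + 21
37: 3431 = 37·92 + 27
41: 3431 = 41·83 + 28
43: 3431 = 43·79 + 34
47: 3431 = 47·73

47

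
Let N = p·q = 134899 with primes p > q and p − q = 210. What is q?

Since p = q + 210, we have 134899 = q(q + 210), so q² + 210q − 134899 = 0.
Discriminant: 210² + 4·134899 = 44100 + 539596 = 583696; √583696 = 764.
q = (−210 + 764)/2 = 277, and p = q + 210 = 487.
Check: 277 · 487 = 134899.

277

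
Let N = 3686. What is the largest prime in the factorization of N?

3686 = 2 · 1843
1843 = 19 · 97
97 is prime.
So 3686 = 2 · 19 · 97; the largest prime factor is 97.

97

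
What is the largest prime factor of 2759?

89

2759 = 31 · 89
89 is prime.
So 2759 = 31 · 89; the largest prime factor is 89.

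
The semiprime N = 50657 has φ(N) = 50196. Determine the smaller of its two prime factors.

179

φ(n) = (p−1)(q−1) = n − (p+q) + 1, so p + q = 50657 − 50196 + 1 = 462.
p and q are the roots of t² − 462t + 50657 = 0.
Discriminant: 462² − 4·50657 = 213444 − 202628 = 10816; √10816 = 104.
q = (462 − 104)/2 = 179, p = (462 + 104)/2 = 283.
Check: 179 · 283 = 50657.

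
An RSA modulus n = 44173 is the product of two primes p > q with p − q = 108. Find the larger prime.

271

Since p = q + 108, we have 44173 = q(q + 108), so q² + 108q − 44173 = 0.
Discriminant: 108² + 4·44173 = 11664 + 176692 = 188356; √188356 = 434.
q = (−108 + 434)/2 = 163, and p = q + 108 = 271.
Check: 163 · 271 = 44173.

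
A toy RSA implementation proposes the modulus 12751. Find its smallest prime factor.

12751 is odd.
Digit sum 16, not divisible by 3.
Ends in 1: not divisible by 5.
7: 12751 = 7·1821 + 4
11: 12751 = 11·1159 + 2
13: 12751 = 13·980 + 11
17: 12751 = 17·750 + 1
19: 12751 = 19·671 + 2
23: 12751 = 23·554 + 9
29: 12751 = 29·439 + 20
31: 12751 = 31·411 + 10
37: 12751 = 37·344 + 23
41: 12751 = 41·311

41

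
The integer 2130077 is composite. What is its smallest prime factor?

59

2130077 is odd.
Digit sum 20, not divisible by 3.
Ends in 7: not divisible by 5.
7: 2130077 = 7·304296 + 5
11: 2130077 = 11·193643 + 4
13: 2130077 = 13·163852 + 1
17: 2130077 = 17·125298 + 11
19: 2130077 = 19·112109 + 6
23: 2130077 = 23·92612 + 1
29: 2130077 = 29·73450 + 27
31: 2130077 = 31·68712 + 5
37: 2130077 = 37·57569 + 24
41: 2130077 = 41·51953 + 4
43: 2130077 = 43·49536 + 29
47: 2130077 = 47·45320 + 37
53: 2130077 = 53·40190 + 7
59: 2130077 = 59·36103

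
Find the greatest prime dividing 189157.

189157 = 43 · 4399
4399 = 53 · 83
83 is prime.
So 189157 = 43 · 53 · 83; the largest prime factor is 83.

83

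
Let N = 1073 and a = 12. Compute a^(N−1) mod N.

12^1 ≡ 12 (mod 1073)
12^2 ≡ 12^2 = 144 ≡ 144 (mod 1073)
12^4 ≡ 144^2 = 20736 ≡ 349 (mod 1073)
12^8 ≡ 349^2 = 121801 ≡ 552 (mod 1073)
12^16 ≡ 552^2 = 304704 ≡ 1045 (mod 1073)
12^32 ≡ 1045^2 = 1092025 ≡ 784 (mod 1073)
12^64 ≡ 784^2 = 614656 ≡ 900 (mod 1073)
12^128 ≡ 900^2 = 810000 ≡ 958 (mod 1073)
12^256 ≡ 958^2 = 917764 ≡ 349 (mod 1073)
12^512 ≡ 349^2 = 121801 ≡ 552 (mod 1073)
12^1024 ≡ 552^2 = 304704 ≡ 1045 (mod 1073)
1072 = 1024 + 32 + 16 in binary powers of 2.
So 12^1072 ≡ 1045 · 784 · 1045 ≡ 900 (mod 1073).
Since 900 ≠ 1, base 12 is a Fermat witness: 1073 is composite.

900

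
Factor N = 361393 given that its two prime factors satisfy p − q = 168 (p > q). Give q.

523

Since p = q + 168, we have 361393 = q(q + 168), so q² + 168q − 361393 = 0.
Discriminant: 168² + 4·361393 = 28224 + 1445572 = 1473796; √1473796 = 1214.
q = (−168 + 1214)/2 = 523, and p = q + 168 = 691.
Check: 523 · 691 = 361393.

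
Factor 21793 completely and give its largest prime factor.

21793 = 19 · 1147
1147 = 31 · 37
37 is prime.
So 21793 = 19 · 31 · 37; the largest prime factor is 37.

37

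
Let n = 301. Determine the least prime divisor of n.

7

301 is odd.
Digit sum 4, not divisible by 3.
Ends in 1: not divisible by 5.
7: 301 = 7·43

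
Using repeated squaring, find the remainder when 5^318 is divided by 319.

5^1 ≡ 5 (mod 319)
5^2 ≡ 5^2 = 25 ≡ 25 (mod 319)
5^4 ≡ 25^2 = 625 ≡ 306 (mod 319)
5^8 ≡ 306^2 = 93636 ≡ 169 (mod 319)
5^16 ≡ 169^2 = 28561 ≡ 170 (mod 319)
5^32 ≡ 170^2 = 28900 ≡ 190 (mod 319)
5^64 ≡ 190^2 = 36100 ≡ 53 (mod 319)
5^128 ≡ 53^2 = 2809 ≡ 257 (mod 319)
5^256 ≡ 257^2 = 66049 ≡ 16 (mod 319)
318 = 256 + 32 + 16 + 8 + 4 + 2 in binary powers of 2.
So 5^318 ≡ 16 · 190 · 170 · 169 · 306 · 25 ≡ 136 (mod 319).
Since 136 ≠ 1, base 5 is a Fermat witness: 319 is composite.

136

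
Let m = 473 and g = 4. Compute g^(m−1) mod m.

236

4^1 ≡ 4 (mod 473)
4^2 ≡ 4^2 = 16 ≡ 16 (mod 473)
4^4 ≡ 16^2 = 256 ≡ 256 (mod 473)
4^8 ≡ 256^2 = 65536 ≡ 262 (mod 473)
4^16 ≡ 262^2 = 68644 ≡ 59 (mod 473)
4^32 ≡ 59^2 = 3481 ≡ 170 (mod 473)
4^64 ≡ 170^2 = 28900 ≡ 47 (mod 473)
4^128 ≡ 47^2 = 2209 ≡ 317 (mod 473)
4^256 ≡ 317^2 = 100489 ≡ 213 (mod 473)
472 = 256 + 128 + 64 + 16 + 8 in binary powers of 2.
So 4^472 ≡ 213 · 317 · 47 · 59 · 262 ≡ 236 (mod 473).
Since 236 ≠ 1, base 4 is a Fermat witness: 473 is composite.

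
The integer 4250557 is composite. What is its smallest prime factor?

71

4250557 is odd.
Digit sum 28, not divisible by 3.
Ends in 7: not divisible by 5.
7: 4250557 = 7·607222 + 3
11: 4250557 = 11·386414 + 3
13: 4250557 = 13·326965 + 12
17: 4250557 = 17·250032 + 13
19: 4250557 = 19·223713 + 10
23: 4250557 = 23·184806 + 19
29: 4250557 = 29·146570 + 27
31: 4250557 = 31·137114 + 23
37: 4250557 = 37·114879 + 34
41: 4250557 = 41·103672 + 5
43: 4250557 = 43·98850 + 7
47: 4250557 = 47·90437 + 18
53: 4250557 = 53·80199 + 10
59: 4250557 = 59·72043 + 20
61: 4250557 = 61·69681 + 16
67: 4250557 = 67·63441 + 10
71: 4250557 = 71·59867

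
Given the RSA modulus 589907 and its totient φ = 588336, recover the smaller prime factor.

619

φ(n) = (p−1)(q−1) = n − (p+q) + 1, so p + q = 589907 − 588336 + 1 = 1572.
p and q are the roots of t² − 1572t + 589907 = 0.
Discriminant: 1572² − 4·589907 = 2471184 − 2359628 = 111556; √111556 = 334.
q = (1572 − 334)/2 = 619, p = (1572 + 334)/2 = 953.
Check: 619 · 953 = 589907.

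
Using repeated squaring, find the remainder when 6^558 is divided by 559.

6^1 ≡ 6 (mod 559)
6^2 ≡ 6^2 = 36 ≡ 36 (mod 559)
6^4 ≡ 36^2 = 1296 ≡ 178 (mod 559)
6^8 ≡ 178^2 = 31684 ≡ 380 (mod 559)
6^16 ≡ 380^2 = 144400 ≡ 178 (mod 559)
6^32 ≡ 178^2 = 31684 ≡ 380 (mod 559)
6^64 ≡ 380^2 = 144400 ≡ 178 (mod 559)
6^128 ≡ 178^2 = 31684 ≡ 380 (mod 559)
6^256 ≡ 380^2 = 144400 ≡ 178 (mod 559)
6^512 ≡ 178^2 = 31684 ≡ 380 (mod 559)
558 = 512 + 32 + 8 + 4 + 2 in binary powers of 2.
So 6^558 ≡ 380 · 380 · 380 · 178 · 36 ≡ 259 (mod 559).
Since 259 ≠ 1, base 6 is a Fermat witness: 559 is composite.

259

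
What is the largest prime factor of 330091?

330091 = 41 · 8051
8051 = 83 · 97
97 is prime.
So 330091 = 41 · 83 · 97; the largest prime factor is 97.

97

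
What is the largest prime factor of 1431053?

67

1431053 = 13 · 110081
110081 = 31 · 3551
3551 = 53 · 67
67 is prime.
So 1431053 = 13 · 31 · 53 · 67; the largest prime factor is 67.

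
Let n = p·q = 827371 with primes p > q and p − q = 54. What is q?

Since p = q + 54, we have 827371 = q(q + 54), so q² + 54q − 827371 = 0.
Discriminant: 54² + 4·827371 = 2916 + 3309484 = 3312400; √3312400 = 1820.
q = (−54 + 1820)/2 = 883, and p = q + 54 = 937.
Check: 883 · 937 = 827371.

883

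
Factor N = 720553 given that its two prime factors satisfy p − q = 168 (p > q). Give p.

937

Since p = q + 168, we have 720553 = q(q + 168), so q² + 168q − 720553 = 0.
Discriminant: 168² + 4·720553 = 28224 + 2882212 = 2910436; √2910436 = 1706.
q = (−168 + 1706)/2 = 769, and p = q + 168 = 937.
Check: 769 · 937 = 720553.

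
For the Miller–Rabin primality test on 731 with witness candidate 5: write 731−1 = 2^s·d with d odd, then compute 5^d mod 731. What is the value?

632

731 − 1 = 730 = 2^1 · 365, so d = 365.
5^1 ≡ 5 (mod 731)
5^2 ≡ 5^2 = 25 ≡ 25 (mod 731)
5^4 ≡ 25^2 = 625 ≡ 625 (mod 731)
5^8 ≡ 625^2 = 390625 ≡ 271 (mod 731)
5^16 ≡ 271^2 = 73441 ≡ 341 (mod 731)
5^32 ≡ 341^2 = 116281 ≡ 52 (mod 731)
5^64 ≡ 52^2 = 2704 ≡ 511 (mod 731)
5^128 ≡ 511^2 = 261121 ≡ 154 (mod 731)
5^256 ≡ 154^2 = 23716 ≡ 324 (mod 731)
365 = 256 + 64 + 32 + 8 + 4 + 1 in binary powers of 2.
So 5^365 ≡ 324 · 511 · 52 · 271 · 625 · 5 ≡ 632 (mod 731).
Squaring chain: 632; never reaches −1, so base 5 is a Miller–Rabin witness that 731 is composite.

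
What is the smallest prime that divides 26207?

26207 is odd.
Digit sum 17, not divisible by 3.
Ends in 7: not divisible by 5.
7: 26207 = 7·3743 + 6
11: 26207 = 11·2382 + 5
13: 26207 = 13·2015 + 12
17: 26207 = 17·1541 + 10
19: 26207 = 19·1379 + 6
23: 26207 = 23·1139 + 10
29: 26207 = 29·903 + 20
31: 26207 = 31·845 + 12
37: 26207 = 37·708 + 11
41: 26207 = 41·639 + 8
43: 26207 = 43·609 + 20
47: 26207 = 47·557 + 28
53: 26207 = 53·494 + 25
59: 26207 = 59·444 + 11
61: 26207 = 61·429 + 38
67: 26207 = 67·391 + 10
71: 26207 = 71·369 + 8
73: 26207 = 73·359

73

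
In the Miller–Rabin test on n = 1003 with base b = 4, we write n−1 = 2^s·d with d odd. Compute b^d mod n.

990

1003 − 1 = 1002 = 2^1 · 501, so d = 501.
4^1 ≡ 4 (mod 1003)
4^2 ≡ 4^2 = 16 ≡ 16 (mod 1003)
4^4 ≡ 16^2 = 256 ≡ 256 (mod 1003)
4^8 ≡ 256^2 = 65536 ≡ 341 (mod 1003)
4^16 ≡ 341^2 = 116281 ≡ 936 (mod 1003)
4^32 ≡ 936^2 = 876096 ≡ 477 (mod 1003)
4^64 ≡ 477^2 = 227529 ≡ 851 (mod 1003)
4^128 ≡ 851^2 = 724201 ≡ 35 (mod 1003)
4^256 ≡ 35^2 = 1225 ≡ 222 (mod 1003)
501 = 256 + 128 + 64 + 32 + 16 + 4 + 1 in binary powers of 2.
So 4^501 ≡ 222 · 35 · 851 · 477 · 936 · 256 · 4 ≡ 990 (mod 1003).
Squaring chain: 990; never reaches −1, so base 4 is a Miller–Rabin witness that 1003 is composite.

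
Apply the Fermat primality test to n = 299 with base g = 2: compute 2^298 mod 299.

140

2^1 ≡ 2 (mod 299)
2^2 ≡ 2^2 = 4 ≡ 4 (mod 299)
2^4 ≡ 4^2 = 16 ≡ 16 (mod 299)
2^8 ≡ 16^2 = 256 ≡ 256 (mod 299)
2^16 ≡ 256^2 = 65536 ≡ 55 (mod 299)
2^32 ≡ 55^2 = 3025 ≡ 35 (mod 299)
2^64 ≡ 35^2 = 1225 ≡ 29 (mod 299)
2^128 ≡ 29^2 = 841 ≡ 243 (mod 299)
2^256 ≡ 243^2 = 59049 ≡ 146 (mod 299)
298 = 256 + 32 + 8 + 2 in binary powers of 2.
So 2^298 ≡ 146 · 35 · 256 · 4 ≡ 140 (mod 299).
Since 140 ≠ 1, base 2 is a Fermat witness: 299 is composite.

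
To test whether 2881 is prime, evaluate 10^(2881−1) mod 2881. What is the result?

10^1 ≡ 10 (mod 2881)
10^2 ≡ 10^2 = 100 ≡ 100 (mod 2881)
10^4 ≡ 100^2 = 10000 ≡ 1357 (mod 2881)
10^8 ≡ 1357^2 = 1841449 ≡ 490 (mod 2881)
10^16 ≡ 490^2 = 240100 ≡ 977 (mod 2881)
10^32 ≡ 977^2 = 954529 ≡ 918 (mod 2881)
10^64 ≡ 918^2 = 842724 ≡ 1472 (mod 2881)
10^128 ≡ 1472^2 = 2166784 ≡ 272 (mod 2881)
10^256 ≡ 272^2 = 73984 ≡ 1959 (mod 2881)
10^512 ≡ 1959^2 = 3837681 ≡ 189 (mod 2881)
10^1024 ≡ 189^2 = 35721 ≡ 1149 (mod 2881)
10^2048 ≡ 1149^2 = 1320201 ≡ 703 (mod 2881)
2880 = 2048 + 512 + 256 + 64 in binary powers of 2.
So 10^2880 ≡ 703 · 189 · 1959 · 1472 ≡ 1215 (mod 2881).
Since 1215 ≠ 1, base 10 is a Fermat witness: 2881 is composite.

1215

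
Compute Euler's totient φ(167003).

Factor: 167003 = 23 · 53 · 137.
φ(167003) = (23−1) · (53−1) · (137−1) = 22 · 52 · 136 = 155584.

155584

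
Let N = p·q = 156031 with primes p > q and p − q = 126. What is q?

337

Since p = q + 126, we have 156031 = q(q + 126), so q² + 126q − 156031 = 0.
Discriminant: 126² + 4·156031 = 15876 + 624124 = 640000; √640000 = 800.
q = (−126 + 800)/2 = 337, and p = q + 126 = 463.
Check: 337 · 463 = 156031.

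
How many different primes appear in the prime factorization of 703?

2

703 = 19 · 37
703 = 19 · 37, which has 2 distinct prime factors.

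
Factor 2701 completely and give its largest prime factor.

73

2701 = 37 · 73
73 is prime.
So 2701 = 37 · 73; the largest prime factor is 73.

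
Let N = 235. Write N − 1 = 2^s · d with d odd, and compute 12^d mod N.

97

235 − 1 = 234 = 2^1 · 117, so d = 117.
12^1 ≡ 12 (mod 235)
12^2 ≡ 12^2 = 144 ≡ 144 (mod 235)
12^4 ≡ 144^2 = 20736 ≡ 56 (mod 235)
12^8 ≡ 56^2 = 3136 ≡ 81 (mod 235)
12^16 ≡ 81^2 = 6561 ≡ 216 (mod 235)
12^32 ≡ 216^2 = 46656 ≡ 126 (mod 235)
12^64 ≡ 126^2 = 15876 ≡ 131 (mod 235)
117 = 64 + 32 + 16 + 4 + 1 in binary powers of 2.
So 12^117 ≡ 131 · 126 · 216 · 56 · 12 ≡ 97 (mod 235).
Squaring chain: 97; never reaches −1, so base 12 is a Miller–Rabin witness that 235 is composite.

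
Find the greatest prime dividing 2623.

2623 = 43 · 61
61 is prime.
So 2623 = 43 · 61; the largest prime factor is 61.

61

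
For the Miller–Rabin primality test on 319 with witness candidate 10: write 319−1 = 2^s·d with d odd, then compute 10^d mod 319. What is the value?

21

319 − 1 = 318 = 2^1 · 159, so d = 159.
10^1 ≡ 10 (mod 319)
10^2 ≡ 10^2 = 100 ≡ 100 (mod 319)
10^4 ≡ 100^2 = 10000 ≡ 111 (mod 319)
10^8 ≡ 111^2 = 12321 ≡ 199 (mod 319)
10^16 ≡ 199^2 = 39601 ≡ 45 (mod 319)
10^32 ≡ 45^2 = 2025 ≡ 111 (mod 319)
10^64 ≡ 111^2 = 12321 ≡ 199 (mod 319)
10^128 ≡ 199^2 = 39601 ≡ 45 (mod 319)
159 = 128 + 16 + 8 + 4 + 2 + 1 in binary powers of 2.
So 10^159 ≡ 45 · 45 · 199 · 111 · 100 · 10 ≡ 21 (mod 319).
Squaring chain: 21; never reaches −1, so base 10 is a Miller–Rabin witness that 319 is composite.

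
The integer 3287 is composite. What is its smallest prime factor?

19

3287 is odd.
Digit sum 20, not divisible by 3.
Ends in 7: not divisible by 5.
7: 3287 = 7·469 + 4
11: 3287 = 11·298 + 9
13: 3287 = 13·252 + 11
17: 3287 = 17·193 + 6
19: 3287 = 19·173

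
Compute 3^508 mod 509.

1

3^1 ≡ 3 (mod 509)
3^2 ≡ 3^2 = 9 ≡ 9 (mod 509)
3^4 ≡ 9^2 = 81 ≡ 81 (mod 509)
3^8 ≡ 81^2 = 6561 ≡ 453 (mod 509)
3^16 ≡ 453^2 = 205209 ≡ 82 (mod 509)
3^32 ≡ 82^2 = 6724 ≡ 107 (mod 509)
3^64 ≡ 107^2 = 11449 ≡ 251 (mod 509)
3^128 ≡ 251^2 = 63001 ≡ 394 (mod 509)
3^256 ≡ 394^2 = 155236 ≡ 500 (mod 509)
508 = 256 + 128 + 64 + 32 + 16 + 8 + 4 in binary powers of 2.
So 3^508 ≡ 500 · 394 · 251 · 107 · 82 · 453 · 81 ≡ 1 (mod 509).
Since the result is 1, base 3 gives no evidence that 509 is composite.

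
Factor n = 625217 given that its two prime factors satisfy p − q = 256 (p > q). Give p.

Since p = q + 256, we have 625217 = q(q + 256), so q² + 256q − 625217 = 0.
Discriminant: 256² + 4·625217 = 65536 + 2500868 = 2566404; √2566404 = 1602.
q = (−256 + 1602)/2 = 673, and p = q + 256 = 929.
Check: 673 · 929 = 625217.

929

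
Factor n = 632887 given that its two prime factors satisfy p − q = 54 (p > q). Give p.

Since p = q + 54, we have 632887 = q(q + 54), so q² + 54q − 632887 = 0.
Discriminant: 54² + 4·632887 = 2916 + 2531548 = 2534464; √2534464 = 1592.
q = (−54 + 1592)/2 = 769, and p = q + 54 = 823.
Check: 769 · 823 = 632887.

823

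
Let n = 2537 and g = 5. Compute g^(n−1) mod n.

1975

5^1 ≡ 5 (mod 2537)
5^2 ≡ 5^2 = 25 ≡ 25 (mod 2537)
5^4 ≡ 25^2 = 625 ≡ 625 (mod 2537)
5^8 ≡ 625^2 = 390625 ≡ 2464 (mod 2537)
5^16 ≡ 2464^2 = 6071296 ≡ 255 (mod 2537)
5^32 ≡ 255^2 = 65025 ≡ 1600 (mod 2537)
5^64 ≡ 1600^2 = 2560000 ≡ 167 (mod 2537)
5^128 ≡ 167^2 = 27889 ≡ 2519 (mod 2537)
5^256 ≡ 2519^2 = 6345361 ≡ 324 (mod 2537)
5^512 ≡ 324^2 = 104976 ≡ 959 (mod 2537)
5^1024 ≡ 959^2 = 919681 ≡ 1287 (mod 2537)
5^2048 ≡ 1287^2 = 1656369 ≡ 2245 (mod 2537)
2536 = 2048 + 256 + 128 + 64 + 32 + 8 in binary powers of 2.
So 5^2536 ≡ 2245 · 324 · 2519 · 167 · 1600 · 2464 ≡ 1975 (mod 2537).
Since 1975 ≠ 1, base 5 is a Fermat witness: 2537 is composite.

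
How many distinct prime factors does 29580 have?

5

29580 = 2^2 · 7395
7395 = 3 · 2465
2465 = 5 · 493
493 = 17 · 29
29580 = 2^2 · 3 · 5 · 17 · 29, which has 5 distinct prime factors.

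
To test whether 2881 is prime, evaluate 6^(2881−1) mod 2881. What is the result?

6^1 ≡ 6 (mod 2881)
6^2 ≡ 6^2 = 36 ≡ 36 (mod 2881)
6^4 ≡ 36^2 = 1296 ≡ 1296 (mod 2881)
6^8 ≡ 1296^2 = 1679616 ≡ 2874 (mod 2881)
6^16 ≡ 2874^2 = 8259876 ≡ 49 (mod 2881)
6^32 ≡ 49^2 = 2401 ≡ 2401 (mod 2881)
6^64 ≡ 2401^2 = 5764801 ≡ 2801 (mod 2881)
6^128 ≡ 2801^2 = 7845601 ≡ 638 (mod 2881)
6^256 ≡ 638^2 = 407044 ≡ 823 (mod 2881)
6^512 ≡ 823^2 = 677329 ≡ 294 (mod 2881)
6^1024 ≡ 294^2 = 86436 ≡ 6 (mod 2881)
6^2048 ≡ 6^2 = 36 ≡ 36 (mod 2881)
2880 = 2048 + 512 + 256 + 64 in binary powers of 2.
So 6^2880 ≡ 36 · 294 · 823 · 2801 ≡ 2839 (mod 2881).
Since 2839 ≠ 1, base 6 is a Fermat witness: 2881 is composite.

2839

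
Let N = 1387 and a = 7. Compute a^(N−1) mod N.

7^1 ≡ 7 (mod 1387)
7^2 ≡ 7^2 = 49 ≡ 49 (mod 1387)
7^4 ≡ 49^2 = 2401 ≡ 1014 (mod 1387)
7^8 ≡ 1014^2 = 1028196 ≡ 429 (mod 1387)
7^16 ≡ 429^2 = 184041 ≡ 957 (mod 1387)
7^32 ≡ 957^2 = 915849 ≡ 429 (mod 1387)
7^64 ≡ 429^2 = 184041 ≡ 957 (mod 1387)
7^128 ≡ 957^2 = 915849 ≡ 429 (mod 1387)
7^256 ≡ 429^2 = 184041 ≡ 957 (mod 1387)
7^512 ≡ 957^2 = 915849 ≡ 429 (mod 1387)
7^1024 ≡ 429^2 = 184041 ≡ 957 (mod 1387)
1386 = 1024 + 256 + 64 + 32 + 8 + 2 in binary powers of 2.
So 7^1386 ≡ 957 · 957 · 957 · 429 · 429 · 49 ≡ 1122 (mod 1387).
Since 1122 ≠ 1, base 7 is a Fermat witness: 1387 is composite.

1122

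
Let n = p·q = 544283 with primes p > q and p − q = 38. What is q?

719

Since p = q + 38, we have 544283 = q(q + 38), so q² + 38q − 544283 = 0.
Discriminant: 38² + 4·544283 = 1444 + 2177132 = 2178576; √2178576 = 1476.
q = (−38 + 1476)/2 = 719, and p = q + 38 = 757.
Check: 719 · 757 = 544283.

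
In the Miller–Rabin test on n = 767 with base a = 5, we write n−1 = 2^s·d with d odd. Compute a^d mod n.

580

767 − 1 = 766 = 2^1 · 383, so d = 383.
5^1 ≡ 5 (mod 767)
5^2 ≡ 5^2 = 25 ≡ 25 (mod 767)
5^4 ≡ 25^2 = 625 ≡ 625 (mod 767)
5^8 ≡ 625^2 = 390625 ≡ 222 (mod 767)
5^16 ≡ 222^2 = 49284 ≡ 196 (mod 767)
5^32 ≡ 196^2 = 38416 ≡ 66 (mod 767)
5^64 ≡ 66^2 = 4356 ≡ 521 (mod 767)
5^128 ≡ 521^2 = 271441 ≡ 690 (mod 767)
5^256 ≡ 690^2 = 476100 ≡ 560 (mod 767)
383 = 256 + 64 + 32 + 16 + 8 + 4 + 2 + 1 in binary powers of 2.
So 5^383 ≡ 560 · 521 · 66 · 196 · 222 · 625 · 25 · 5 ≡ 580 (mod 767).
Squaring chain: 580; never reaches −1, so base 5 is a Miller–Rabin witness that 767 is composite.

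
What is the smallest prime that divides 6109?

6109 is odd.
Digit sum 16, not divisible by 3.
Ends in 9: not divisible by 5.
7: 6109 = 7·872 + 5
11: 6109 = 11·555 + 4
13: 6109 = 13·469 + 12
17: 6109 = 17·359 + 6
19: 6109 = 19·321 + 10
23: 6109 = 23·265 + 14
29: 6109 = 29·210 + 19
31: 6109 = 31·197 + 2
37: 6109 = 37·165 + 4
41: 6109 = 41·149

41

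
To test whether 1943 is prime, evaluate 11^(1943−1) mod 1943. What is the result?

138

11^1 ≡ 11 (mod 1943)
11^2 ≡ 11^2 = 121 ≡ 121 (mod 1943)
11^4 ≡ 121^2 = 14641 ≡ 1040 (mod 1943)
11^8 ≡ 1040^2 = 1081600 ≡ 1292 (mod 1943)
11^16 ≡ 1292^2 = 1669264 ≡ 227 (mod 1943)
11^32 ≡ 227^2 = 51529 ≡ 1011 (mod 1943)
11^64 ≡ 1011^2 = 1022121 ≡ 103 (mod 1943)
11^128 ≡ 103^2 = 10609 ≡ 894 (mod 1943)
11^256 ≡ 894^2 = 799236 ≡ 663 (mod 1943)
11^512 ≡ 663^2 = 439569 ≡ 451 (mod 1943)
11^1024 ≡ 451^2 = 203401 ≡ 1329 (mod 1943)
1942 = 1024 + 512 + 256 + 128 + 16 + 4 + 2 in binary powers of 2.
So 11^1942 ≡ 1329 · 451 · 663 · 894 · 227 · 1040 · 121 ≡ 138 (mod 1943).
Since 138 ≠ 1, base 11 is a Fermat witness: 1943 is composite.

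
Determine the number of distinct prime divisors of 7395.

7395 = 3 · 2465
2465 = 5 · 493
493 = 17 · 29
7395 = 3 · 5 · 17 · 29, which has 4 distinct prime factors.

4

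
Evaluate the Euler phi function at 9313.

9108

Factor: 9313 = 67 · 139.
φ(9313) = (67−1) · (139−1) = 66 · 138 = 9108.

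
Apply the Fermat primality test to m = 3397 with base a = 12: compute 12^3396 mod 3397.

1116

12^1 ≡ 12 (mod 3397)
12^2 ≡ 12^2 = 144 ≡ 144 (mod 3397)
12^4 ≡ 144^2 = 20736 ≡ 354 (mod 3397)
12^8 ≡ 354^2 = 125316 ≡ 3024 (mod 3397)
12^16 ≡ 3024^2 = 9144576 ≡ 3249 (mod 3397)
12^32 ≡ 3249^2 = 10556001 ≡ 1522 (mod 3397)
12^64 ≡ 1522^2 = 2316484 ≡ 3127 (mod 3397)
12^128 ≡ 3127^2 = 9778129 ≡ 1563 (mod 3397)
12^256 ≡ 1563^2 = 2442969 ≡ 526 (mod 3397)
12^512 ≡ 526^2 = 276676 ≡ 1519 (mod 3397)
12^1024 ≡ 1519^2 = 2307361 ≡ 798 (mod 3397)
12^2048 ≡ 798^2 = 636804 ≡ 1565 (mod 3397)
3396 = 2048 + 1024 + 256 + 64 + 4 in binary powers of 2.
So 12^3396 ≡ 1565 · 798 · 526 · 3127 · 354 ≡ 1116 (mod 3397).
Since 1116 ≠ 1, base 12 is a Fermat witness: 3397 is composite.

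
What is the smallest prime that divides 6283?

6283 is odd.
Digit sum 19, not divisible by 3.
Ends in 3: not divisible by 5.
7: 6283 = 7·897 + 4
11: 6283 = 11·571 + 2
13: 6283 = 13·483 + 4
17: 6283 = 17·369 + 10
19: 6283 = 19·330 + 13
23: 6283 = 23·273 + 4
29: 6283 = 29·216 + 19
31: 6283 = 31·202 + 21
37: 6283 = 37·169 + 30
41: 6283 = 41·153 + 10
43: 6283 = 43·146 + 5
47: 6283 = 47·133 + 32
53: 6283 = 53·118 + 29
59: 6283 = 59·106 + 29
61: 6283 = 61·103

61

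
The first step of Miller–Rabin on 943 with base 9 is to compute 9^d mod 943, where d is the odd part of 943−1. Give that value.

278

943 − 1 = 942 = 2^1 · 471, so d = 471.
9^1 ≡ 9 (mod 943)
9^2 ≡ 9^2 = 81 ≡ 81 (mod 943)
9^4 ≡ 81^2 = 6561 ≡ 903 (mod 943)
9^8 ≡ 903^2 = 815409 ≡ 657 (mod 943)
9^16 ≡ 657^2 = 431649 ≡ 698 (mod 943)
9^32 ≡ 698^2 = 487204 ≡ 616 (mod 943)
9^64 ≡ 616^2 = 379456 ≡ 370 (mod 943)
9^128 ≡ 370^2 = 136900 ≡ 165 (mod 943)
9^256 ≡ 165^2 = 27225 ≡ 821 (mod 943)
471 = 256 + 128 + 64 + 16 + 4 + 2 + 1 in binary powers of 2.
So 9^471 ≡ 821 · 165 · 370 · 698 · 903 · 81 · 9 ≡ 278 (mod 943).
Squaring chain: 278; never reaches −1, so base 9 is a Miller–Rabin witness that 943 is composite.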